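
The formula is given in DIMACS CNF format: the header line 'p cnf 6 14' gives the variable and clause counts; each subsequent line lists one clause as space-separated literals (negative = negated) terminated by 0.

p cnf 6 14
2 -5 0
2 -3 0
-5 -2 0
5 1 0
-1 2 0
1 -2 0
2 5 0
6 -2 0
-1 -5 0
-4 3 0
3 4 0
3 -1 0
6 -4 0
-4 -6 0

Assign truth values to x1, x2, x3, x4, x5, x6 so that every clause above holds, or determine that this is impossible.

x1: True,  x2: True,  x3: True,  x4: False,  x5: False,  x6: True

Branch on x2: set x2 = True.
Unit clause (¬x5) forces x5 = False.
Unit clause (x1) forces x1 = True.
Unit clause (x6) forces x6 = True.
Unit clause (x3) forces x3 = True.
Unit clause (¬x4) forces x4 = False.
This assignment satisfies each clause.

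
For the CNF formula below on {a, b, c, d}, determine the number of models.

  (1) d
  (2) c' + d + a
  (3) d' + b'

4

There are 2^4 = 16 truth assignments over (a, b, c, d).
Split on d. With d = 1, the clauses containing d are satisfied and d' drops from the rest; 4 of the 2^3 = 8 assignments to the other variables satisfy what remains.
With d = 0, by the same count on the reduced clause set, 0 assignments work.
Total: 4 + 0 = 4.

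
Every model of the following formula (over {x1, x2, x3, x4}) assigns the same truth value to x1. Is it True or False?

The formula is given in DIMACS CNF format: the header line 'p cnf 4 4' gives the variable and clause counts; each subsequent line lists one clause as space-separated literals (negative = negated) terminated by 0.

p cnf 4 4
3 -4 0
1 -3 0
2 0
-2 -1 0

Suppose x1 = True.
The clause (x2) is unit, so x2 = True.
Now (¬x2) is unsatisfied and unit — conflict.
So every satisfying assignment has x1 = False.

False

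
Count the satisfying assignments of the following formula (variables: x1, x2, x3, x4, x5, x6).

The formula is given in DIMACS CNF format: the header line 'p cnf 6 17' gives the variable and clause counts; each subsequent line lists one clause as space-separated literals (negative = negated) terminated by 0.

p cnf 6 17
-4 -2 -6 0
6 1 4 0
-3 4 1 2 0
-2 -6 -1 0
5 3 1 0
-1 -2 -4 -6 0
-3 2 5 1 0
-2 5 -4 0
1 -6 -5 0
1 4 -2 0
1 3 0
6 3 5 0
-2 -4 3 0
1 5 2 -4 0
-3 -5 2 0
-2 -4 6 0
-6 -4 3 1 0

There are 2^6 = 64 truth assignments over (x1, x2, x3, x4, x5, x6).
Split on x6. With x6 = True, the clauses containing x6 are satisfied and ¬x6 drops from the rest; 6 of the 2^5 = 32 assignments to the other variables satisfy what remains.
With x6 = False, by the same count on the reduced clause set, 7 assignments work.
Total: 6 + 7 = 13.

13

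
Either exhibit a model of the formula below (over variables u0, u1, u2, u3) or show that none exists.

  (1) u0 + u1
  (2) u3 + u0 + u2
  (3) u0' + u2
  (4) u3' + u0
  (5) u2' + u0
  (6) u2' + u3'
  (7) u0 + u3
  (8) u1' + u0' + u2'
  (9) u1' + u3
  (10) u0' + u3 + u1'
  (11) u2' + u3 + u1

Case u0 = 1:
The clause (u2) is unit, so u2 = 1.
The clause (u3') is unit, so u3 = 0.
The clause (u1') is unit, so u1 = 0.
But (u1) is also a unit clause — contradiction.
So u0 must be the other value — set u0 = 0.
The clause (u1) is unit, so u1 = 1.
The clause (u3') is unit, so u3 = 0.
But (u3) is also a unit clause — contradiction.
Neither u0 = 1 nor u0 = 0 works.

UNSATISFIABLE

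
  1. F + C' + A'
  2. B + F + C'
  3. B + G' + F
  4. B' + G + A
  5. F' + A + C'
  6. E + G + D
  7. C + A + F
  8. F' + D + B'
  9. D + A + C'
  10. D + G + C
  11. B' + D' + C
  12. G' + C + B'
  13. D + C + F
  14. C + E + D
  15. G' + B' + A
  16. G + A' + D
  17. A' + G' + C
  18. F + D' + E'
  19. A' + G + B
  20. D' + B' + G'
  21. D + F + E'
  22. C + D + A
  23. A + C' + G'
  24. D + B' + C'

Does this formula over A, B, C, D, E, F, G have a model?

Branch on F: set F = 1.
Branch on A: set A = 0.
The clause (C') is unit, so C = 0.
The clause (D) is unit, so D = 1.
The clause (B') is unit, so B = 0.
All clauses hold; E, G can take either value.
A satisfying assignment: A: 0; B: 0; C: 0; D: 1; E: 0; F: 1; G: 0.

Yes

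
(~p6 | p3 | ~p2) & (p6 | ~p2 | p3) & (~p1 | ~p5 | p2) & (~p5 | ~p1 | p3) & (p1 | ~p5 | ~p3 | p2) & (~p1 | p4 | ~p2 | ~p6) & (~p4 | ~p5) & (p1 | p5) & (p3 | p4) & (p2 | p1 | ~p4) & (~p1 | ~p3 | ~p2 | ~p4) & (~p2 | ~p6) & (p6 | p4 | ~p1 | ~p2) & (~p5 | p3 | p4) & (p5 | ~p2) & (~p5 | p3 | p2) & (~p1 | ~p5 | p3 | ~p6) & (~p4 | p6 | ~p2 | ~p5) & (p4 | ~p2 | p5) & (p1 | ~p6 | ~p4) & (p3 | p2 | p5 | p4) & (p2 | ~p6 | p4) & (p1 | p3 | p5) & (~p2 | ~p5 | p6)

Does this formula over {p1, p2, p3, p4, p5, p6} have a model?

Yes, satisfiable

Suppose p4 = 0.
The clause (p3) is unit, so p3 = 1.
Suppose p1 = 1.
Suppose p5 = 0.
The clause (~p2) is unit, so p2 = 0.
The clause (~p6) is unit, so p6 = 0.
All clauses are satisfied.
A satisfying assignment: p1: 1; p2: 0; p3: 1; p4: 0; p5: 0; p6: 0.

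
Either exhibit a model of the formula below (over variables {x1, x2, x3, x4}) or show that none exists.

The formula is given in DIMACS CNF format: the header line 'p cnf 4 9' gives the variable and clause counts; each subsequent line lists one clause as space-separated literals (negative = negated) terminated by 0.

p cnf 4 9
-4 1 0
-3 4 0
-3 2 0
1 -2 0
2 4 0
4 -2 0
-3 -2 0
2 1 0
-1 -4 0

Suppose x4 = False.
The clause (¬x3) is unit, so x3 = False.
The clause (x2) is unit, so x2 = True.
Now (¬x2) is unsatisfied and unit — conflict.
Backtrack on x4: now try x4 = True.
The clause (x1) is unit, so x1 = True.
Now (¬x1) is unsatisfied and unit — conflict.
Either choice for x4 ends in contradiction.

UNSATISFIABLE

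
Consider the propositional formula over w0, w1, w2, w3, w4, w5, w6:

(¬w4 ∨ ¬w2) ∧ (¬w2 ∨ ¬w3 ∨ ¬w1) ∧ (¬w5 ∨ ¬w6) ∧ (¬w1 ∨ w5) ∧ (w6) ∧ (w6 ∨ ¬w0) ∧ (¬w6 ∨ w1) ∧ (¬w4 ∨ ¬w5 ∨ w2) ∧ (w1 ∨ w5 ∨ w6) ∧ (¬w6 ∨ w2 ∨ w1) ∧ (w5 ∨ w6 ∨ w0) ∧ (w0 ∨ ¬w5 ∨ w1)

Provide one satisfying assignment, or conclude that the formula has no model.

Unit clause (w6) forces w6 = True.
Unit clause (¬w5) forces w5 = False.
Unit clause (¬w1) forces w1 = False.
Now (w1) is unsatisfied and unit — conflict.

UNSATISFIABLE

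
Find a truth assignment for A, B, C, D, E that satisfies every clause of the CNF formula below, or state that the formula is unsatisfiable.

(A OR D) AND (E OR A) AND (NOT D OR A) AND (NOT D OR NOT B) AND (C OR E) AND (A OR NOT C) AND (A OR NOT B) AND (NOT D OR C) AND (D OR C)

A=true; B=false; C=true; D=false; E=false

Try A = true.
Try D = false.
From the singleton clause (C), C = true.
Every clause is now satisfied; B, E are unconstrained.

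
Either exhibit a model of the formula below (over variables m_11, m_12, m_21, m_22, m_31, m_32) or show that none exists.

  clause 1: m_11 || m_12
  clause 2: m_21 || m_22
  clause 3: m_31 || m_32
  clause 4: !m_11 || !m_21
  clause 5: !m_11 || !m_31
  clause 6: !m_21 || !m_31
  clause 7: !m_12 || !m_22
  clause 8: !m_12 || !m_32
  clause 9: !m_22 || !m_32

Case m_11 = true:
Unit clause (!m_21) forces m_21 = false.
Unit clause (m_22) forces m_22 = true.
Unit clause (!m_31) forces m_31 = false.
Unit clause (m_32) forces m_32 = true.
Now (!m_32) is unsatisfied and unit — conflict.
Undo m_11 and try m_11 = false.
Unit clause (m_12) forces m_12 = true.
Unit clause (!m_22) forces m_22 = false.
Unit clause (m_21) forces m_21 = true.
Unit clause (!m_31) forces m_31 = false.
Unit clause (m_32) forces m_32 = true.
Now (!m_32) is unsatisfied and unit — conflict.
Either choice for m_11 ends in contradiction.

UNSATISFIABLE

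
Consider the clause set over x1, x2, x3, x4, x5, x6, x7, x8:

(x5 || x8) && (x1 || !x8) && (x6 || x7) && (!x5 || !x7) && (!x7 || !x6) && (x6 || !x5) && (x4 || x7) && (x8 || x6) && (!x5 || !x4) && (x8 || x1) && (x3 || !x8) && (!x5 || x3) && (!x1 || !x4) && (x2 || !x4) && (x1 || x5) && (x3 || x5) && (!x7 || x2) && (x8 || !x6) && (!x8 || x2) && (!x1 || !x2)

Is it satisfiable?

Branch on x5: set x5 = true.
The clause (!x7) is unit, so x7 = false.
The clause (x6) is unit, so x6 = true.
The clause (x4) is unit, so x4 = true.
Now (!x4) is unsatisfied and unit — conflict.
Backtrack on x5: now try x5 = false.
The clause (x8) is unit, so x8 = true.
The clause (x1) is unit, so x1 = true.
The clause (x3) is unit, so x3 = true.
The clause (!x4) is unit, so x4 = false.
The clause (x7) is unit, so x7 = true.
The clause (!x6) is unit, so x6 = false.
The clause (x2) is unit, so x2 = true.
Now (!x2) is unsatisfied and unit — conflict.
Neither x5 = true nor x5 = false works.
No assignment satisfies every clause.

No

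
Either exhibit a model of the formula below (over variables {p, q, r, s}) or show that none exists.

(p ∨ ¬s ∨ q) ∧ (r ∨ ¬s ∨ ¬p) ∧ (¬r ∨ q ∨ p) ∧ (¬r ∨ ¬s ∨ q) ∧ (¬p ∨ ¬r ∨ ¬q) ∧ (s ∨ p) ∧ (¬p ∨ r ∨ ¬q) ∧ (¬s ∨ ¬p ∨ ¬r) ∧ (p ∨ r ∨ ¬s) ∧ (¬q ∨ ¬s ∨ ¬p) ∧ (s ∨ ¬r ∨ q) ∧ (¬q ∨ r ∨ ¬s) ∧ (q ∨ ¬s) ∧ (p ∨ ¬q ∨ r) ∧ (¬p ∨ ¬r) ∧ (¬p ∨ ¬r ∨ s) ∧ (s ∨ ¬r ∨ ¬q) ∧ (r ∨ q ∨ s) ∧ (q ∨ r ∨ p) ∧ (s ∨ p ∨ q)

Suppose s = True.
From the singleton clause (q), q = True.
From the singleton clause (¬p), p = False.
From the singleton clause (r), r = True.
Every clause now holds.

p: False,  q: True,  r: True,  s: True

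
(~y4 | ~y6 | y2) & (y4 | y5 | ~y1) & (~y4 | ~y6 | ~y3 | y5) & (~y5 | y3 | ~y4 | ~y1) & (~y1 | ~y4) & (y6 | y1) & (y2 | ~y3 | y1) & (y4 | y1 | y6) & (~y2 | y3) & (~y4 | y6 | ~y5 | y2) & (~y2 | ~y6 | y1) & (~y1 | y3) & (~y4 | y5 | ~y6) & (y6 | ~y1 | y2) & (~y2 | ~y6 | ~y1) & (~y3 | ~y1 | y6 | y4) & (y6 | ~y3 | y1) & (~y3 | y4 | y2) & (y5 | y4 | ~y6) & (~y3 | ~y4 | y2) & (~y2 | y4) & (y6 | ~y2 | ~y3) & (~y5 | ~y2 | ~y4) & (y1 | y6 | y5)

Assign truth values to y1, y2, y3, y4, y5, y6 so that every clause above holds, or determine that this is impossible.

y1 ↦ 0; y2 ↦ 0; y3 ↦ 0; y4 ↦ 0; y5 ↦ 1; y6 ↦ 1

Case y1 = 0:
The clause (y6) is unit, so y6 = 1.
The clause (~y2) is unit, so y2 = 0.
The clause (~y4) is unit, so y4 = 0.
The clause (~y3) is unit, so y3 = 0.
The clause (y5) is unit, so y5 = 1.
Every clause now holds.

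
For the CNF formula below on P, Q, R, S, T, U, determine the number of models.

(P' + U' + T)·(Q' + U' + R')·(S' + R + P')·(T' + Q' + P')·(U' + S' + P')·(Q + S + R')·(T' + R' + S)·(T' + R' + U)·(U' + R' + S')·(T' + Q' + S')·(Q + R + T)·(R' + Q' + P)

17

There are 2^6 = 64 truth assignments over (P, Q, R, S, T, U).
Split on Q. With Q = 1, the clauses containing Q are satisfied and Q' drops from the rest; 9 of the 2^5 = 32 assignments to the other variables satisfy what remains.
With Q = 0, by the same count on the reduced clause set, 8 assignments work.
(One model: P=F, Q=F, R=F, S=F, T=T, U=F.)
Total: 9 + 8 = 17.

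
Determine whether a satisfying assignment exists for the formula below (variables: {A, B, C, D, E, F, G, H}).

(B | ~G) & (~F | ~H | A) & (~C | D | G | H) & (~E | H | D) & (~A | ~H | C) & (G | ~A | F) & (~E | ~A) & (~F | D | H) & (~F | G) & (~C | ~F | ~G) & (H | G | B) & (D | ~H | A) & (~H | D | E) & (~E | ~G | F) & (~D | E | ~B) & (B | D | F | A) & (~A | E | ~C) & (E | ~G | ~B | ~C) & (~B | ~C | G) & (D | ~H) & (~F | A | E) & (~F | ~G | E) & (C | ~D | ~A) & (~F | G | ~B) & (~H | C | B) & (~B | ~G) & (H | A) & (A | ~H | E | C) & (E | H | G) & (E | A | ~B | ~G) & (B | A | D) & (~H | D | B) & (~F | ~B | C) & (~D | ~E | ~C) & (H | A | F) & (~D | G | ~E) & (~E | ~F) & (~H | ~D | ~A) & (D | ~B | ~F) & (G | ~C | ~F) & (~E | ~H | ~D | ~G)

Yes

Suppose B = 0.
The clause (~G) is unit, so G = 0.
The clause (~F) is unit, so F = 0.
The clause (~A) is unit, so A = 0.
The clause (H) is unit, so H = 1.
The clause (D) is unit, so D = 1.
The clause (C) is unit, so C = 1.
The clause (~E) is unit, so E = 0.
All clauses are satisfied.
A satisfying assignment: A ↦ 0; B ↦ 0; C ↦ 1; D ↦ 1; E ↦ 0; F ↦ 0; G ↦ 0; H ↦ 1.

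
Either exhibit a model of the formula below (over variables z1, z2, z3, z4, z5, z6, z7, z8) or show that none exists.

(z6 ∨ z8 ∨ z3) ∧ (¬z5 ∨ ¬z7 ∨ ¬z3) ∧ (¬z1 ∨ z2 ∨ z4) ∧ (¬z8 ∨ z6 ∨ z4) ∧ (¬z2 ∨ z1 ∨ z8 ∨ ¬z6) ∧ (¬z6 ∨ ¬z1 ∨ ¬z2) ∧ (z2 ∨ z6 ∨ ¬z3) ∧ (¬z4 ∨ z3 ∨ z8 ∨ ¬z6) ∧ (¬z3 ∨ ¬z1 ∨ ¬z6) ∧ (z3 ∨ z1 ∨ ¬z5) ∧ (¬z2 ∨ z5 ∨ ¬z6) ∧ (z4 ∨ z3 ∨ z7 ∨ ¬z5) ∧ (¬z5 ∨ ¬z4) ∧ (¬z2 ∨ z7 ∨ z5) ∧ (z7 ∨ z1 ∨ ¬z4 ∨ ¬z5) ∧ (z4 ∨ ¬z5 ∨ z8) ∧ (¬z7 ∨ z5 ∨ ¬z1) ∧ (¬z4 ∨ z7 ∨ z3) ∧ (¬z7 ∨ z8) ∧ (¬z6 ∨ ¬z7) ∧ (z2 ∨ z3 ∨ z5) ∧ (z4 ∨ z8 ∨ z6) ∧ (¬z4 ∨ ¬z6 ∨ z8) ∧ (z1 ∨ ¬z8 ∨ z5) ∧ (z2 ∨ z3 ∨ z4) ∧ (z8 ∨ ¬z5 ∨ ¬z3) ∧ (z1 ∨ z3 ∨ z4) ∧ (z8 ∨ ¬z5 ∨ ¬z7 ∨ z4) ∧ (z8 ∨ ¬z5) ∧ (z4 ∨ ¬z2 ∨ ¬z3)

z1 ↦ False,  z2 ↦ False,  z3 ↦ True,  z4 ↦ False,  z5 ↦ True,  z6 ↦ True,  z7 ↦ False,  z8 ↦ True

Try z5 = True.
The clause (¬z4) is unit, so z4 = False.
The clause (z8) is unit, so z8 = True.
The clause (z6) is unit, so z6 = True.
The clause (¬z7) is unit, so z7 = False.
The clause (z3) is unit, so z3 = True.
The clause (¬z1) is unit, so z1 = False.
The clause (¬z2) is unit, so z2 = False.
Every clause now holds.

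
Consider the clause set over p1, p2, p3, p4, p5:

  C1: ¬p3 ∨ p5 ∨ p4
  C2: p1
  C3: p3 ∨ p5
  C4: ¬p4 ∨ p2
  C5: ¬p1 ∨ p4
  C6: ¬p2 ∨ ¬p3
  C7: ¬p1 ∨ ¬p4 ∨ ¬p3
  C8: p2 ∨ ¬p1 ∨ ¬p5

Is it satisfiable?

Satisfiable

The clause (p1) is unit, so p1 = True.
The clause (p4) is unit, so p4 = True.
The clause (p2) is unit, so p2 = True.
The clause (¬p3) is unit, so p3 = False.
The clause (p5) is unit, so p5 = True.
This assignment satisfies each clause.
A satisfying assignment: p1=True,  p2=True,  p3=False,  p4=True,  p5=True.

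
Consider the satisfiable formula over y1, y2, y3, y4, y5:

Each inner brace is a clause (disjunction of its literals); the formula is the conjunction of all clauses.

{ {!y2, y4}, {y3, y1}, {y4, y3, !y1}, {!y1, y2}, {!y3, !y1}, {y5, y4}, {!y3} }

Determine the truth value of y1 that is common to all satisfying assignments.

Suppose y1 = false.
From the singleton clause (y3), y3 = true.
But (!y3) is also a unit clause — contradiction.
So every satisfying assignment has y1 = True.

True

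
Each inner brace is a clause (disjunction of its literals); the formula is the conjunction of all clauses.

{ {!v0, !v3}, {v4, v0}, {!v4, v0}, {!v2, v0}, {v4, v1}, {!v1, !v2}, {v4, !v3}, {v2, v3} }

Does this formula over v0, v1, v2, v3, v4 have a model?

Satisfiable

Suppose v0 = true.
The clause (!v3) is unit, so v3 = false.
The clause (v2) is unit, so v2 = true.
The clause (!v1) is unit, so v1 = false.
The clause (v4) is unit, so v4 = true.
Every clause now holds.
A satisfying assignment: v0=true,  v1=false,  v2=true,  v3=false,  v4=true.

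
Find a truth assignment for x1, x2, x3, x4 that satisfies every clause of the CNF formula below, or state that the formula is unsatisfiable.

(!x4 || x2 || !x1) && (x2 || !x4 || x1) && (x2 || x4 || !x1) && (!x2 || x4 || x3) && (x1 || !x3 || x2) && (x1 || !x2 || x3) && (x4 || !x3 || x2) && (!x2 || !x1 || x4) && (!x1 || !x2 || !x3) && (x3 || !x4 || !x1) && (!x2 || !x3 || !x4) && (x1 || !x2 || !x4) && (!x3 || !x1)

Suppose x3 = false.
Suppose x2 = false.
Suppose x4 = false.
From the singleton clause (!x1), x1 = false.
Every clause now holds.

x1: false; x2: false; x3: false; x4: false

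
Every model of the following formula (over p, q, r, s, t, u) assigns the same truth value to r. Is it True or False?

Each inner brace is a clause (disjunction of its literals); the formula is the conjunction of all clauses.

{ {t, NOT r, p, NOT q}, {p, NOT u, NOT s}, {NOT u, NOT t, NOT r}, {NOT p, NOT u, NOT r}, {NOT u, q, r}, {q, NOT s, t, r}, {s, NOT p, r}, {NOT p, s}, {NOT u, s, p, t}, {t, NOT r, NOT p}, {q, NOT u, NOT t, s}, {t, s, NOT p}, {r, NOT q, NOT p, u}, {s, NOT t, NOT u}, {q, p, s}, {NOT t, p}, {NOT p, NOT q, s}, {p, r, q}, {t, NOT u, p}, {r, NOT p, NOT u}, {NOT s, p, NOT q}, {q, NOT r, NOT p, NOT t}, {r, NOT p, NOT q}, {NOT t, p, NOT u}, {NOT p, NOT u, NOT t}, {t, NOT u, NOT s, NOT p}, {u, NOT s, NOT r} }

Suppose r = true.
Try u = false.
Unit clause (NOT s) forces s = false.
Unit clause (NOT p) forces p = false.
Unit clause (q) forces q = true.
Unit clause (t) forces t = true.
Now (NOT t) is unsatisfied and unit — conflict.
Backtrack on u: now try u = true.
Unit clause (NOT t) forces t = false.
Unit clause (NOT p) forces p = false.
Now (p) is unsatisfied and unit — conflict.
Either choice for u ends in contradiction.
So every satisfying assignment has r = False.

False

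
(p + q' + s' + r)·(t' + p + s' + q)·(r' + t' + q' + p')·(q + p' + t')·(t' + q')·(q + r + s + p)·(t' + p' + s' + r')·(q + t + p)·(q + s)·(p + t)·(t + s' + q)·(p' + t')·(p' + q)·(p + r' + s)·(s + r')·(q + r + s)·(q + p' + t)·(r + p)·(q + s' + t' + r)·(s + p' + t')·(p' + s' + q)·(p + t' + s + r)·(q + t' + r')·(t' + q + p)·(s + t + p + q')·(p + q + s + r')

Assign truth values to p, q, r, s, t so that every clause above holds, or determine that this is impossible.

Case t = 0:
The clause (p) is unit, so p = 1.
The clause (q) is unit, so q = 1.
Case s = 1:
No clause remains; r is free.

p: 1; q: 1; r: 1; s: 1; t: 0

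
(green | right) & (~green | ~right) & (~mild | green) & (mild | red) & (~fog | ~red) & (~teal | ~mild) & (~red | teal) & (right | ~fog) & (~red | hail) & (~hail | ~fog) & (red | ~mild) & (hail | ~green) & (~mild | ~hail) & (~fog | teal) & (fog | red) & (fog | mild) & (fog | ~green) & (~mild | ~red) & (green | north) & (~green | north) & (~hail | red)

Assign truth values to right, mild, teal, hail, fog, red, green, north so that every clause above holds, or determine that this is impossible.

UNSATISFIABLE

Try green = 1.
(~right) alone gives right = 0.
(~fog) alone gives fog = 0.
Now (fog) is unsatisfied and unit — conflict.
That branch fails; take green = 0 instead.
(right) alone gives right = 1.
(~mild) alone gives mild = 0.
(red) alone gives red = 1.
(~fog) alone gives fog = 0.
Now (fog) is unsatisfied and unit — conflict.
Neither green = 1 nor green = 0 works.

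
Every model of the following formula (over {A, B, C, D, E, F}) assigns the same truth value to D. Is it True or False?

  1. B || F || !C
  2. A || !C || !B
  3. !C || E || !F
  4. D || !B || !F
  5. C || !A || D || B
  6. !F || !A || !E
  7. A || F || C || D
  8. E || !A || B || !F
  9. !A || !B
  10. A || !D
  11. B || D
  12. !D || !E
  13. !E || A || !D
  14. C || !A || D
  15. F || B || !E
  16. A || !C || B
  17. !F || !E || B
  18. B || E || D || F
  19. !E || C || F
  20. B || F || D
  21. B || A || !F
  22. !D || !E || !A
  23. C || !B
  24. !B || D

True

Suppose D = false.
(B) alone gives B = true.
But (!B) is also a unit clause — contradiction.
So every satisfying assignment has D = True.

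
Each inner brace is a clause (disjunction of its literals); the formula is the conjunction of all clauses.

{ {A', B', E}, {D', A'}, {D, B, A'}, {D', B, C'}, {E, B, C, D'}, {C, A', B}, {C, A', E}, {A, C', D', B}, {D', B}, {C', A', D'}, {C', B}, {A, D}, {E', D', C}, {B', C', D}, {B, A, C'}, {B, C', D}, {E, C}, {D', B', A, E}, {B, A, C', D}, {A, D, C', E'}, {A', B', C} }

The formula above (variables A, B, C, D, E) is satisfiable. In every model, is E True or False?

Suppose E = 0.
From the singleton clause (C), C = 1.
From the singleton clause (B), B = 1.
From the singleton clause (A'), A = 0.
From the singleton clause (D), D = 1.
But (D') is also a unit clause — contradiction.
So every satisfying assignment has E = True.

True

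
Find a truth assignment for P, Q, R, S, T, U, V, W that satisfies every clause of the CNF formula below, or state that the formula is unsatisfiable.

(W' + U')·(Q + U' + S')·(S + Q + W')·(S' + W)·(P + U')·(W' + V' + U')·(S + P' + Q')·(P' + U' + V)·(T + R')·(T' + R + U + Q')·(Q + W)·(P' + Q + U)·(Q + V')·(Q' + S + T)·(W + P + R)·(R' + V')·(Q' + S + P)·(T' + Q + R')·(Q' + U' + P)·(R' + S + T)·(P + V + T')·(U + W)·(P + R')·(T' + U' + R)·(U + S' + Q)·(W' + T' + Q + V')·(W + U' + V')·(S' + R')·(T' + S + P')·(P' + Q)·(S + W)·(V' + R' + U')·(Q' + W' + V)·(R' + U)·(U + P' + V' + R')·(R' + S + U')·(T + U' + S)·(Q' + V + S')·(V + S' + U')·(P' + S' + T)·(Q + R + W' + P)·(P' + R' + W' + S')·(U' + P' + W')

Suppose W = 1.
Unit clause (U') forces U = 0.
Unit clause (R') forces R = 0.
Suppose S = 1.
Unit clause (Q) forces Q = 1.
Unit clause (T') forces T = 0.
Unit clause (V) forces V = 1.
Unit clause (P') forces P = 0.
All clauses are satisfied.

P=0,  Q=1,  R=0,  S=1,  T=0,  U=0,  V=1,  W=1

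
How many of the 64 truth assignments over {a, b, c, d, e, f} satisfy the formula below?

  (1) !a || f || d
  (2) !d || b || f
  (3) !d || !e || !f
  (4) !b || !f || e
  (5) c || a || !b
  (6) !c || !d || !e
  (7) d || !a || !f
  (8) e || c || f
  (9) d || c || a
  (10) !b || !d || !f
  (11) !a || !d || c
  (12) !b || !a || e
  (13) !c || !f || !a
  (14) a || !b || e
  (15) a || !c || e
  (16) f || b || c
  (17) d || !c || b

3

There are 2^6 = 64 truth assignments over (a, b, c, d, e, f).
Split on d. With d = true, the clauses containing d are satisfied and !d drops from the rest; 1 of the 2^5 = 32 assignments to the other variables satisfy what remains.
With d = false, by the same count on the reduced clause set, 2 assignments work.
(One model: a=F, b=F, c=F, d=T, e=F, f=T.)
Total: 1 + 2 = 3.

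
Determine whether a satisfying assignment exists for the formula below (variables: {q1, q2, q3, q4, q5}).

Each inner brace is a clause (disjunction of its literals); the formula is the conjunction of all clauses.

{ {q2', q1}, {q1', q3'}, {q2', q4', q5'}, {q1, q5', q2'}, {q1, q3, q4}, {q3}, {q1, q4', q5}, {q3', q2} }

(q3) alone gives q3 = 1.
(q1') alone gives q1 = 0.
(q2') alone gives q2 = 0.
But (q2) is also a unit clause — contradiction.
No assignment satisfies every clause.

No, unsatisfiable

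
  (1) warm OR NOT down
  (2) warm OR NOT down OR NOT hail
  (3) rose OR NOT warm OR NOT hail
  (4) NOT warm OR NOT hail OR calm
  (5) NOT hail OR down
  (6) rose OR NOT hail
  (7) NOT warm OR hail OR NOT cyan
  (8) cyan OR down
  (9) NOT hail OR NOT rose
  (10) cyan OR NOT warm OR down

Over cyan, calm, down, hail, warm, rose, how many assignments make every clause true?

There are 2^6 = 64 truth assignments over (cyan, calm, down, hail, warm, rose).
Split on calm. With calm = true, the clauses containing calm are satisfied and NOT calm drops from the rest; 4 of the 2^5 = 32 assignments to the other variables satisfy what remains.
With calm = false, by the same count on the reduced clause set, 4 assignments work.
Total: 4 + 4 = 8.

8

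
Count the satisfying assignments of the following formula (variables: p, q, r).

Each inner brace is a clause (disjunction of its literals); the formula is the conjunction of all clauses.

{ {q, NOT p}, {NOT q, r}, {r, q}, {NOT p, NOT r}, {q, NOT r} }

There are 2^3 = 8 truth assignments over (p, q, r).
Check each against the 5 clauses (columns in the order p, q, r):
  F F F  ✗ fails (r OR q)
  F F T  ✗ fails (q OR NOT r)
  F T F  ✗ fails (NOT q OR r)
  F T T  ✓ satisfies all
  T F F  ✗ fails (q OR NOT p)
  T F T  ✗ fails (q OR NOT p)
  T T F  ✗ fails (NOT q OR r)
  T T T  ✗ fails (NOT p OR NOT r)
1 of the 8 rows is a model.

1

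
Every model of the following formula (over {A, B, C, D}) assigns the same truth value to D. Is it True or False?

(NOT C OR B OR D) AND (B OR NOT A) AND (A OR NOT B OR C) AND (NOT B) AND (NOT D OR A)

Suppose D = true.
From the singleton clause (NOT B), B = false.
From the singleton clause (NOT A), A = false.
But (A) is also a unit clause — contradiction.
So every satisfying assignment has D = False.

False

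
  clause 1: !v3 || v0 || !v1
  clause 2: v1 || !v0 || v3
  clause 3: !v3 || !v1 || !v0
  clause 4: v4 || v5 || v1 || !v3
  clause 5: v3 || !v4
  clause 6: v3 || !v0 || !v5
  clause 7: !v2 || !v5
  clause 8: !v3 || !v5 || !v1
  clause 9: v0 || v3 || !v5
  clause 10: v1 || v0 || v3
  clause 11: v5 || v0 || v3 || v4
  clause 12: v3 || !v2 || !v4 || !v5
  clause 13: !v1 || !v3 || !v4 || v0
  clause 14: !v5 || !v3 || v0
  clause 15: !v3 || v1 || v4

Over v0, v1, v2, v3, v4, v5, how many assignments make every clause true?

7

There are 2^6 = 64 truth assignments over (v0, v1, v2, v3, v4, v5).
Split on v0. With v0 = true, the clauses containing v0 are satisfied and !v0 drops from the rest; 5 of the 2^5 = 32 assignments to the other variables satisfy what remains.
With v0 = false, by the same count on the reduced clause set, 2 assignments work.
Total: 5 + 2 = 7.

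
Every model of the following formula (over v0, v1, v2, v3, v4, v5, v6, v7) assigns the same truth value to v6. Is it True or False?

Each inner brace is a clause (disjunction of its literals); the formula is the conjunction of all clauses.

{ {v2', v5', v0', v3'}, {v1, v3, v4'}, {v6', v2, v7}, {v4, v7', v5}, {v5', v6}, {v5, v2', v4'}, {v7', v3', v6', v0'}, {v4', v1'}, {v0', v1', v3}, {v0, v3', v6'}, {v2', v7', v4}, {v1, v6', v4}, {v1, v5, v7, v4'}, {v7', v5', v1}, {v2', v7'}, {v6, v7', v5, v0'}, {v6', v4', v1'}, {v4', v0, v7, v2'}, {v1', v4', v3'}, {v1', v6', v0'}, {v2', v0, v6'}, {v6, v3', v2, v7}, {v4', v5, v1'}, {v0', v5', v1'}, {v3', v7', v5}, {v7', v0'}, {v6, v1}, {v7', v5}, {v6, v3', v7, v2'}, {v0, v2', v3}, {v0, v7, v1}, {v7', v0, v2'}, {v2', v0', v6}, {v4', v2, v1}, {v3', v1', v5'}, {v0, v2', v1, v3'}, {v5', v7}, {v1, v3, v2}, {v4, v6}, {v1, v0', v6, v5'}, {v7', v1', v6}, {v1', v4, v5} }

Suppose v6 = 0.
Unit clause (v5') forces v5 = 0.
Unit clause (v1) forces v1 = 1.
Unit clause (v4') forces v4 = 0.
That conflicts with the unit clause (v4).
So every satisfying assignment has v6 = True.

True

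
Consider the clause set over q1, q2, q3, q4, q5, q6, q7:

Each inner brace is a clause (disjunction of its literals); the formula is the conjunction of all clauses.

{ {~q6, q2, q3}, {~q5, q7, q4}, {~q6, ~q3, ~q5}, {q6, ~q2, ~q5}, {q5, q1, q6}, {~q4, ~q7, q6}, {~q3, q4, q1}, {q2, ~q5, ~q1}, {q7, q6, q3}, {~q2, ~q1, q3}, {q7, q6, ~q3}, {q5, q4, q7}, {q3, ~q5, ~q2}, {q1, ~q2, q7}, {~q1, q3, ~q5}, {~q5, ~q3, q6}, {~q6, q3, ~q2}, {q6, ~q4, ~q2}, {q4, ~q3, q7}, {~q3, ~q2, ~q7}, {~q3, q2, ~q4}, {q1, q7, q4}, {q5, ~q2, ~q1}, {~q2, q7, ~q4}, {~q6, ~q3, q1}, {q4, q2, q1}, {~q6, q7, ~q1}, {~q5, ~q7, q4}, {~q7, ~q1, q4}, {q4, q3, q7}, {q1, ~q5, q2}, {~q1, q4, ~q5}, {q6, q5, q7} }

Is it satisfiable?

Case q6 = 0:
Case q2 = 0:
Case q5 = 1:
Unit clause (~q1) forces q1 = 0.
That conflicts with the unit clause (q1).
That branch fails; take q5 = 0 instead.
Unit clause (q1) forces q1 = 1.
Unit clause (q7) forces q7 = 1.
Unit clause (~q4) forces q4 = 0.
That conflicts with the unit clause (q4).
Either choice for q5 ends in contradiction.
That branch fails; take q2 = 1 instead.
Unit clause (~q5) forces q5 = 0.
Unit clause (q1) forces q1 = 1.
That conflicts with the unit clause (~q1).
Either choice for q2 ends in contradiction.
That branch fails; take q6 = 1 instead.
Case q2 = 1:
Unit clause (q3) forces q3 = 1.
Unit clause (~q5) forces q5 = 0.
Unit clause (~q7) forces q7 = 0.
Unit clause (q4) forces q4 = 1.
That conflicts with the unit clause (~q4).
That branch fails; take q2 = 0 instead.
Unit clause (q3) forces q3 = 1.
Unit clause (~q5) forces q5 = 0.
Unit clause (~q4) forces q4 = 0.
Unit clause (q1) forces q1 = 1.
Unit clause (q7) forces q7 = 1.
That conflicts with the unit clause (~q7).
Either choice for q2 ends in contradiction.
Either choice for q6 ends in contradiction.
No assignment satisfies every clause.

Unsatisfiable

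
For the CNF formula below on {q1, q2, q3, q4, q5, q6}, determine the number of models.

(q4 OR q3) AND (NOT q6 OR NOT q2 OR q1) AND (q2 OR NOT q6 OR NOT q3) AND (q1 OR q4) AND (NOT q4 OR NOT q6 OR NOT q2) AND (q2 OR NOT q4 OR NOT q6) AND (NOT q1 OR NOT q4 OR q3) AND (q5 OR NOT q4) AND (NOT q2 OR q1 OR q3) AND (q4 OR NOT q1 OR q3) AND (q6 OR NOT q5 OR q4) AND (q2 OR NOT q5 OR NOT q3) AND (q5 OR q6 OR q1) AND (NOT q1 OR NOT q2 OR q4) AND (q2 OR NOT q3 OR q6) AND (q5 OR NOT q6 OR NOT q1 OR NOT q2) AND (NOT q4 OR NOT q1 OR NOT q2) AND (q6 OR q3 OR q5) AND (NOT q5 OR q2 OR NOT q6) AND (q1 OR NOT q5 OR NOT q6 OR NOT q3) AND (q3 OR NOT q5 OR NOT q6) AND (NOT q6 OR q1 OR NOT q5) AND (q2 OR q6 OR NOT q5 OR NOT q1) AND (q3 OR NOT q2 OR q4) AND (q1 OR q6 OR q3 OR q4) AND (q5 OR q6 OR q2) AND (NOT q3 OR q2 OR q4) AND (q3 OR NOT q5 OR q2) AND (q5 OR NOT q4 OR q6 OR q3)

1

There are 2^6 = 64 truth assignments over (q1, q2, q3, q4, q5, q6).
Split on q4. With q4 = true, the clauses containing q4 are satisfied and NOT q4 drops from the rest; 1 of the 2^5 = 32 assignments to the other variables satisfy what remains.
With q4 = false, by the same count on the reduced clause set, 0 assignments work.
(One model: q1=F, q2=T, q3=T, q4=T, q5=T, q6=F.)
Total: 1 + 0 = 1.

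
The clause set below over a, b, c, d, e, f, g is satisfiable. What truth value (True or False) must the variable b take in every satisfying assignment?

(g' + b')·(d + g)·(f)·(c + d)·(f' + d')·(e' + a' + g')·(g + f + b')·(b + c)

False

Suppose b = 1.
The clause (g') is unit, so g = 0.
The clause (d) is unit, so d = 1.
The clause (f) is unit, so f = 1.
Now (f') is unsatisfied and unit — conflict.
So every satisfying assignment has b = False.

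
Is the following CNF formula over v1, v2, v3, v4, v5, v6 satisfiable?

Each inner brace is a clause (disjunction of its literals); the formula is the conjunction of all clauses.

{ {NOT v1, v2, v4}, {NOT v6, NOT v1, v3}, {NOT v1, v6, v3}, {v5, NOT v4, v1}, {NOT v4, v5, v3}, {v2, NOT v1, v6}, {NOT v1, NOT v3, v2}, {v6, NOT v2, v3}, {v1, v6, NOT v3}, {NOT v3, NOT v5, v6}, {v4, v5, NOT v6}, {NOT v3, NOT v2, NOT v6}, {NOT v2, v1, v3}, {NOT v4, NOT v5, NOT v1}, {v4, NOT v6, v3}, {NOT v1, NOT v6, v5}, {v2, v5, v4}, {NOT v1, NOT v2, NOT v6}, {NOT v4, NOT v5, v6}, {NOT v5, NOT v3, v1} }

Suppose v1 = false.
Suppose v5 = true.
(NOT v3) alone gives v3 = false.
(NOT v2) alone gives v2 = false.
Suppose v4 = true.
(v6) alone gives v6 = true.
All clauses are satisfied.
A satisfying assignment: v1=false; v2=false; v3=false; v4=true; v5=true; v6=true.

Satisfiable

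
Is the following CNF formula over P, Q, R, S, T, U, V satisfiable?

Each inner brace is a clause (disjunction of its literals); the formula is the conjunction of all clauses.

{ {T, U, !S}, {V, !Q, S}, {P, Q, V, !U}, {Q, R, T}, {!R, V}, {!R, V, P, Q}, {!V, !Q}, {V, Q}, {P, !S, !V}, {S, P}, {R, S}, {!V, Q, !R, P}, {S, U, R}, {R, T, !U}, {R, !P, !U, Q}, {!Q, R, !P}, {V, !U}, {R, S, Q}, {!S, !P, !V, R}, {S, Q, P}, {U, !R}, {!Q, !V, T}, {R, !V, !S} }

Case R = true:
(V) alone gives V = true.
(!Q) alone gives Q = false.
(P) alone gives P = true.
(U) alone gives U = true.
All clauses hold; S, T can take either value.
A satisfying assignment: P: true, Q: false, R: true, S: true, T: false, U: true, V: true.

Yes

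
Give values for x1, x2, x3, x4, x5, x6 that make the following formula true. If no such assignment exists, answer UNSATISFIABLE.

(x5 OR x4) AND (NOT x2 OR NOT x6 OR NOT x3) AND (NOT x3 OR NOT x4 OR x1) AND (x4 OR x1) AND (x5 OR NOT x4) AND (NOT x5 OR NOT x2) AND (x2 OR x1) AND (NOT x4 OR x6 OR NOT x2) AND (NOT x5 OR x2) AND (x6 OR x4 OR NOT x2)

UNSATISFIABLE

Case x5 = true:
The clause (NOT x2) is unit, so x2 = false.
That conflicts with the unit clause (x2).
That branch fails; take x5 = false instead.
The clause (x4) is unit, so x4 = true.
That conflicts with the unit clause (NOT x4).
Either choice for x5 ends in contradiction.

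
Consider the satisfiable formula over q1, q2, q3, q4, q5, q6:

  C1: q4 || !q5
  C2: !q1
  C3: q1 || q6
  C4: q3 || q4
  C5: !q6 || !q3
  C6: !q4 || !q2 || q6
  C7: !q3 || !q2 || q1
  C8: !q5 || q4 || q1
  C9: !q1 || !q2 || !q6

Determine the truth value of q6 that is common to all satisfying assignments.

True

Suppose q6 = false.
From the singleton clause (!q1), q1 = false.
Now (q1) is unsatisfied and unit — conflict.
So every satisfying assignment has q6 = True.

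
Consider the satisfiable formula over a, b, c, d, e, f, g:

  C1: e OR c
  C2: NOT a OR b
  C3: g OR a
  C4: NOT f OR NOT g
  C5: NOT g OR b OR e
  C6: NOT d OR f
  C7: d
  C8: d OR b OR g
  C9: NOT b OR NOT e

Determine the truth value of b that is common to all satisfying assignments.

True

Suppose b = false.
Unit clause (NOT a) forces a = false.
Unit clause (g) forces g = true.
Unit clause (NOT f) forces f = false.
Unit clause (e) forces e = true.
Unit clause (NOT d) forces d = false.
But (d) is also a unit clause — contradiction.
So every satisfying assignment has b = True.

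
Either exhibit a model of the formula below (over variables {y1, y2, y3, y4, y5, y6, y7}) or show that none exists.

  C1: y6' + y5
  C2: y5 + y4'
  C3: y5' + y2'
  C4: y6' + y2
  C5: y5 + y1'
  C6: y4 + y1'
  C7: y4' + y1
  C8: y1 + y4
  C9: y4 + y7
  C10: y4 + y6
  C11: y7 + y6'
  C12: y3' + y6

y1=1, y2=0, y3=0, y4=1, y5=1, y6=0, y7=0

Case y6 = 0:
The clause (y4) is unit, so y4 = 1.
The clause (y5) is unit, so y5 = 1.
The clause (y2') is unit, so y2 = 0.
The clause (y1) is unit, so y1 = 1.
The clause (y3') is unit, so y3 = 0.
Every clause is now satisfied; y7 is unconstrained.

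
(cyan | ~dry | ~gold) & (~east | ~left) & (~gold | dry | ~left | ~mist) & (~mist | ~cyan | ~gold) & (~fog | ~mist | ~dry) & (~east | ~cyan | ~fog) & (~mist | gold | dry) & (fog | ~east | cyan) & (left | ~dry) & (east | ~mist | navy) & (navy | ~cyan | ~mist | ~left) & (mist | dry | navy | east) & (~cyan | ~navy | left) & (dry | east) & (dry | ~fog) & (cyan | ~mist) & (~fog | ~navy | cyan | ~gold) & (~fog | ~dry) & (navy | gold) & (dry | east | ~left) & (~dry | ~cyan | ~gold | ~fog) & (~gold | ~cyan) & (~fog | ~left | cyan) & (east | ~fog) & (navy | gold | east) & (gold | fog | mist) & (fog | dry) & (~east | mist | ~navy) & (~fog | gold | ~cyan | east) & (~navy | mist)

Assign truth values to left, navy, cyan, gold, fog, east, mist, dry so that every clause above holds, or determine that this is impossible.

Branch on east: set east = 0.
Unit clause (dry) forces dry = 1.
Unit clause (left) forces left = 1.
Unit clause (~fog) forces fog = 0.
Branch on cyan: set cyan = 1.
Unit clause (~gold) forces gold = 0.
Unit clause (navy) forces navy = 1.
Unit clause (mist) forces mist = 1.
All clauses are satisfied.

left: 1,  navy: 1,  cyan: 1,  gold: 0,  fog: 0,  east: 0,  mist: 1,  dry: 1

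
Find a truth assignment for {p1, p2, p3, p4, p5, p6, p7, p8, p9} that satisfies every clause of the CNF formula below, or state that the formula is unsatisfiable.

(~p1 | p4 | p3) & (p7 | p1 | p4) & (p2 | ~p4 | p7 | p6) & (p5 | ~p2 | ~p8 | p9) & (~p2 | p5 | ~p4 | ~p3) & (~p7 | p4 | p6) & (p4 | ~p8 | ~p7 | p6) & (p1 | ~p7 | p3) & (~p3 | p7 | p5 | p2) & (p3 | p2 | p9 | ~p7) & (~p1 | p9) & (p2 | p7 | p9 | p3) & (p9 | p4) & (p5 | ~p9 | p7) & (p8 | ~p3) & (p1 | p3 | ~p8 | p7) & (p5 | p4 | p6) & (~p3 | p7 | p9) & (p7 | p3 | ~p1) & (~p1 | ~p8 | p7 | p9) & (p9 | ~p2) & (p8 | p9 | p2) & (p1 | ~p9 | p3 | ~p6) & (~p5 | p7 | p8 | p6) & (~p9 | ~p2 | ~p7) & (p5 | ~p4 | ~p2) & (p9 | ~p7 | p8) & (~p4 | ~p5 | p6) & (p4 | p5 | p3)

p1 ↦ 1, p2 ↦ 0, p3 ↦ 0, p4 ↦ 1, p5 ↦ 0, p6 ↦ 1, p7 ↦ 1, p8 ↦ 0, p9 ↦ 1

Try p1 = 1.
Unit clause (p9) forces p9 = 1.
Try p4 = 1.
Try p5 = 0.
Unit clause (p7) forces p7 = 1.
Unit clause (~p2) forces p2 = 0.
Try p8 = 0.
Unit clause (~p3) forces p3 = 0.
Every clause is now satisfied; p6 is unconstrained.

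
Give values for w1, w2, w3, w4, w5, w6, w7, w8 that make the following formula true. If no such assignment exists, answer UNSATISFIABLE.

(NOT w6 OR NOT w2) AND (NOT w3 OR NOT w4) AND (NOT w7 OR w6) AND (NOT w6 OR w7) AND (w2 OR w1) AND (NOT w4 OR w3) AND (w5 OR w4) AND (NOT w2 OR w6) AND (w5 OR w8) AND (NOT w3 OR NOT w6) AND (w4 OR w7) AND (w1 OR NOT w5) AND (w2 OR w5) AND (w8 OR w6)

w1=true,  w2=false,  w3=false,  w4=false,  w5=true,  w6=true,  w7=true,  w8=false

Case w6 = true:
Unit clause (NOT w2) forces w2 = false.
Unit clause (w7) forces w7 = true.
Unit clause (w1) forces w1 = true.
Unit clause (NOT w3) forces w3 = false.
Unit clause (NOT w4) forces w4 = false.
Unit clause (w5) forces w5 = true.
Every clause is now satisfied; w8 is unconstrained.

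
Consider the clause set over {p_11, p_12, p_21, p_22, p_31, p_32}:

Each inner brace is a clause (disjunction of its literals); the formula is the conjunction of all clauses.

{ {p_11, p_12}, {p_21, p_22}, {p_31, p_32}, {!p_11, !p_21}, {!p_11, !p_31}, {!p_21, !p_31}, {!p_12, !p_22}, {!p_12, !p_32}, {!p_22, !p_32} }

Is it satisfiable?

No, unsatisfiable

Try p_11 = true.
The clause (!p_21) is unit, so p_21 = false.
The clause (p_22) is unit, so p_22 = true.
The clause (!p_31) is unit, so p_31 = false.
The clause (p_32) is unit, so p_32 = true.
Now (!p_32) is unsatisfied and unit — conflict.
So p_11 must be the other value — set p_11 = false.
The clause (p_12) is unit, so p_12 = true.
The clause (!p_22) is unit, so p_22 = false.
The clause (p_21) is unit, so p_21 = true.
The clause (!p_31) is unit, so p_31 = false.
The clause (p_32) is unit, so p_32 = true.
Now (!p_32) is unsatisfied and unit — conflict.
Either choice for p_11 ends in contradiction.
No assignment satisfies every clause.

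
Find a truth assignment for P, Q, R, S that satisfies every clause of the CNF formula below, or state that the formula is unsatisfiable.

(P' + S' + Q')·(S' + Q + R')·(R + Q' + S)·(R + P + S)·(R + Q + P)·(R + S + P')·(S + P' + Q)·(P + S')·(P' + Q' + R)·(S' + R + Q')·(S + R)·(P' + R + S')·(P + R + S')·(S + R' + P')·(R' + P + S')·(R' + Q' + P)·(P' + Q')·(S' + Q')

P: 0, Q: 0, R: 1, S: 0

Suppose P = 0.
The clause (S') is unit, so S = 0.
The clause (R) is unit, so R = 1.
The clause (Q') is unit, so Q = 0.
All clauses are satisfied.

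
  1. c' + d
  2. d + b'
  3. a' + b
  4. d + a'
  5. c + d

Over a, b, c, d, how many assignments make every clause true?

6

There are 2^4 = 16 truth assignments over (a, b, c, d).
Check each against the 5 clauses (columns in the order a, b, c, d):
  F F F F  ✗ fails (c + d)
  F F F T  ✓ satisfies all
  F F T F  ✗ fails (c' + d)
  F F T T  ✓ satisfies all
  F T F F  ✗ fails (d + b')
  F T F T  ✓ satisfies all
  F T T F  ✗ fails (c' + d)
  F T T T  ✓ satisfies all
  T F F F  ✗ fails (a' + b)
  T F F T  ✗ fails (a' + b)
  T F T F  ✗ fails (c' + d)
  T F T T  ✗ fails (a' + b)
  T T F F  ✗ fails (d + b')
  T T F T  ✓ satisfies all
  T T T F  ✗ fails (c' + d)
  T T T T  ✓ satisfies all
6 of the 16 rows are models.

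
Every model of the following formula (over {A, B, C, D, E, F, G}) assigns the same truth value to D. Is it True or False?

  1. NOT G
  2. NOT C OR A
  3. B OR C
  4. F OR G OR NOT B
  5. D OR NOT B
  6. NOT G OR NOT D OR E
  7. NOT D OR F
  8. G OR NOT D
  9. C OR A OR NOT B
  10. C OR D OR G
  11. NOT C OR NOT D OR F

Suppose D = true.
From the singleton clause (NOT G), G = false.
Now (G) is unsatisfied and unit — conflict.
So every satisfying assignment has D = False.

False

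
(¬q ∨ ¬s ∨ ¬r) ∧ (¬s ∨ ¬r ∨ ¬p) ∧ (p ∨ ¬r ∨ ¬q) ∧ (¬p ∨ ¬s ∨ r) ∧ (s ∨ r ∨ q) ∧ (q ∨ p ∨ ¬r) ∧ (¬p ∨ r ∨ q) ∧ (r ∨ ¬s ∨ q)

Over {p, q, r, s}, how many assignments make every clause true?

There are 2^4 = 16 truth assignments over (p, q, r, s).
Check each against the 8 clauses (columns in the order p, q, r, s):
  F F F F  ✗ fails (s ∨ r ∨ q)
  F F F T  ✗ fails (r ∨ ¬s ∨ q)
  F F T F  ✗ fails (q ∨ p ∨ ¬r)
  F F T T  ✗ fails (q ∨ p ∨ ¬r)
  F T F F  ✓ satisfies all
  F T F T  ✓ satisfies all
  F T T F  ✗ fails (p ∨ ¬r ∨ ¬q)
  F T T T  ✗ fails (¬q ∨ ¬s ∨ ¬r)
  T F F F  ✗ fails (s ∨ r ∨ q)
  T F F T  ✗ fails (¬p ∨ ¬s ∨ r)
  T F T F  ✓ satisfies all
  T F T T  ✗ fails (¬s ∨ ¬r ∨ ¬p)
  T T F F  ✓ satisfies all
  T T F T  ✗ fails (¬p ∨ ¬s ∨ r)
  T T T F  ✓ satisfies all
  T T T T  ✗ fails (¬q ∨ ¬s ∨ ¬r)
5 of the 16 rows are models.

5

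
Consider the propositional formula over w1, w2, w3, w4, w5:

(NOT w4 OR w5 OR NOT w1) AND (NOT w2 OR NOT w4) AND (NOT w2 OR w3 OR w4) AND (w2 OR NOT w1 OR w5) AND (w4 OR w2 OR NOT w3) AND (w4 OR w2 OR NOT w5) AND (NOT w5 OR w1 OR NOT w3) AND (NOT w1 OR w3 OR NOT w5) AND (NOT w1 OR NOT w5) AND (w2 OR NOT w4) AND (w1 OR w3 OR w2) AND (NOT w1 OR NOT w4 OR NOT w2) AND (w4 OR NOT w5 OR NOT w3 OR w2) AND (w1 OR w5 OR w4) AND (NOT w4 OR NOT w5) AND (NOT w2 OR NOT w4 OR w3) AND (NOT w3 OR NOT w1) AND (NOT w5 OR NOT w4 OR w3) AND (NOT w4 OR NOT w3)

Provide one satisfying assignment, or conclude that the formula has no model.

UNSATISFIABLE

Suppose w2 = false.
The clause (NOT w4) is unit, so w4 = false.
The clause (NOT w3) is unit, so w3 = false.
The clause (NOT w5) is unit, so w5 = false.
The clause (NOT w1) is unit, so w1 = false.
But (w1) is also a unit clause — contradiction.
So w2 must be the other value — set w2 = true.
The clause (NOT w4) is unit, so w4 = false.
The clause (w3) is unit, so w3 = true.
The clause (NOT w1) is unit, so w1 = false.
The clause (NOT w5) is unit, so w5 = false.
But (w5) is also a unit clause — contradiction.
Both values of w2 lead to a conflict.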